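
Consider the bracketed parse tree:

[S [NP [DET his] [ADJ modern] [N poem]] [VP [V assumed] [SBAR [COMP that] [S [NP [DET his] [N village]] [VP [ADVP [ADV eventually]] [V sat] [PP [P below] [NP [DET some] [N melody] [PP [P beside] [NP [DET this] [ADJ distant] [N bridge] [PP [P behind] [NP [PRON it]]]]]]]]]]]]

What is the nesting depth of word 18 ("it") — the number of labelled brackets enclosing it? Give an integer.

12

Path from the root down to the word: S → VP → SBAR → S → VP → PP → NP → PP → NP → PP → NP → PRON. That is 12 enclosing brackets.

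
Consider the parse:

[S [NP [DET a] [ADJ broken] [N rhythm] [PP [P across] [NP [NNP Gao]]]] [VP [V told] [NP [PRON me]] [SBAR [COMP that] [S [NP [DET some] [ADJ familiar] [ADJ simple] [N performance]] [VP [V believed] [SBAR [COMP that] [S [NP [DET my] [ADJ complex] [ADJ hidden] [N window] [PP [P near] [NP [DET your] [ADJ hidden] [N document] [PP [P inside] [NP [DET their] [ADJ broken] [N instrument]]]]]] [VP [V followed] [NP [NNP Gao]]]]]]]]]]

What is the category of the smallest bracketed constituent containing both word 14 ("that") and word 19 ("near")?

SBAR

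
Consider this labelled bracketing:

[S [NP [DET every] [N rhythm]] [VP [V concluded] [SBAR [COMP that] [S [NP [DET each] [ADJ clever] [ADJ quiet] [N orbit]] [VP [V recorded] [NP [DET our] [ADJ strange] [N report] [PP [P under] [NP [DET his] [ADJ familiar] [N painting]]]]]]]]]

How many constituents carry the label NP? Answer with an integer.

Listing each NP by its span: [NP every rhythm]; [NP each clever quiet orbit]; [NP our strange report under his familiar painting]; [NP his familiar painting] — that makes 4.

4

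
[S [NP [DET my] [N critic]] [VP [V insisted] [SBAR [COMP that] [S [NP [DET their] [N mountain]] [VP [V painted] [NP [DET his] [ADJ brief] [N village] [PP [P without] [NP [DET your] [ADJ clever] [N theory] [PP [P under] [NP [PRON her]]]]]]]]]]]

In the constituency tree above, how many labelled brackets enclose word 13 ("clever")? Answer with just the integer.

9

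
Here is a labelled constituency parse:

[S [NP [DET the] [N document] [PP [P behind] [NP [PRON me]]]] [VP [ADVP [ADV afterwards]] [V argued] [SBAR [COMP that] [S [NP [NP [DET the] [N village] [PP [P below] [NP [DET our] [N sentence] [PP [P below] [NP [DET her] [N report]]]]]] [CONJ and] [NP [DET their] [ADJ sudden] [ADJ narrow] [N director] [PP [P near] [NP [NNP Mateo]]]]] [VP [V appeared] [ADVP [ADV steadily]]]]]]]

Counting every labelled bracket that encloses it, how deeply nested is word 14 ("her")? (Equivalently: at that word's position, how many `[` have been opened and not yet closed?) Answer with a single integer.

Counting open brackets not yet closed at "her": [S [VP [SBAR [S [NP [NP [PP [NP [PP [NP [DET = 11.

11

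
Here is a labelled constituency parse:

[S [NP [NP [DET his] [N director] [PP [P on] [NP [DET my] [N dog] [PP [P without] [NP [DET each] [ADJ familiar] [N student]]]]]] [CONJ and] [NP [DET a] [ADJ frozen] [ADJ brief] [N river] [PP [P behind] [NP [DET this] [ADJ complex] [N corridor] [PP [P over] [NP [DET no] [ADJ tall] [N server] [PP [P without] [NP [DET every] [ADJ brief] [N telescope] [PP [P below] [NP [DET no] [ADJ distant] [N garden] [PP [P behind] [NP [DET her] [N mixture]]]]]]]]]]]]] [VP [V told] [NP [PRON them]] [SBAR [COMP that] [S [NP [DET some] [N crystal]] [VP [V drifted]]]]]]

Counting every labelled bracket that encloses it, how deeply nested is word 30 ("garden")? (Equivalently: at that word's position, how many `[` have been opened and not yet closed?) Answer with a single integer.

12

The word sits inside N, which is inside NP, inside PP, inside NP, inside PP, inside NP, inside PP, inside NP, inside PP, inside NP, inside NP, inside S — 12 brackets in all.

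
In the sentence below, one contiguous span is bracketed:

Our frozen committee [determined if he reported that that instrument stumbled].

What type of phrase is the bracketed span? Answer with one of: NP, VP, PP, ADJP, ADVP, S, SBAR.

"determined" is the head of the bracketed span, so the span is a verb phrase: VP.

VP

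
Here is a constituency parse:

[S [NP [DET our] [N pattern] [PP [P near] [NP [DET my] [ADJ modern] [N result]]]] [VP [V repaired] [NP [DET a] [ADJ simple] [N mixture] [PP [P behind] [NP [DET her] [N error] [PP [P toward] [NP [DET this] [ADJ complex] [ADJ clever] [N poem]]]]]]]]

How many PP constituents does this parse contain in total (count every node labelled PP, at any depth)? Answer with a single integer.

3

Listing each PP by its span: [PP near my modern result]; [PP behind her error toward this complex clever poem]; [PP toward this complex clever poem] — that makes 3.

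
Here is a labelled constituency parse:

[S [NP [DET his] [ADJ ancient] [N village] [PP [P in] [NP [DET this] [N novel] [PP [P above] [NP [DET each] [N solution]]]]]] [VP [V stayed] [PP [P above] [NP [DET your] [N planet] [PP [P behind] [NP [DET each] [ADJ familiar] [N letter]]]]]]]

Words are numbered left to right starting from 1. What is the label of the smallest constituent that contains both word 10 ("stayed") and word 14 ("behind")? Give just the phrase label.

VP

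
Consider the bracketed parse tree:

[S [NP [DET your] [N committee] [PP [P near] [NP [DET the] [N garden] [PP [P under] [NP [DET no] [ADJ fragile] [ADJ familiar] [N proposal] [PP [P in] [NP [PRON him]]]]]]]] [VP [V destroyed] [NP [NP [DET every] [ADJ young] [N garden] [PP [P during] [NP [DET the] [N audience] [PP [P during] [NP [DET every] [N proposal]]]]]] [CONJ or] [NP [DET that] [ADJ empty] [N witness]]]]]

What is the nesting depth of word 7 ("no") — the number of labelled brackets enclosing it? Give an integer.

7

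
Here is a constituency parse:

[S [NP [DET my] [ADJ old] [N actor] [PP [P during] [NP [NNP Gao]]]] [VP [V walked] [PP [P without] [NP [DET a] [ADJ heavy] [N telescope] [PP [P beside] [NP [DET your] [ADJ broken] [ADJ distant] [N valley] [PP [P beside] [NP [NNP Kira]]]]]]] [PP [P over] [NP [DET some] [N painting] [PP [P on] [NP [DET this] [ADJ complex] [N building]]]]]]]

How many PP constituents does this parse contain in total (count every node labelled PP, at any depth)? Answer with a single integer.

Listing each PP by its span: [PP during Gao]; [PP without a heavy telescope beside your broken distant valley beside Kira]; [PP beside your broken distant valley beside Kira]; [PP beside Kira]; [PP over some painting on this complex building]; [PP on this complex building] — that makes 6.

6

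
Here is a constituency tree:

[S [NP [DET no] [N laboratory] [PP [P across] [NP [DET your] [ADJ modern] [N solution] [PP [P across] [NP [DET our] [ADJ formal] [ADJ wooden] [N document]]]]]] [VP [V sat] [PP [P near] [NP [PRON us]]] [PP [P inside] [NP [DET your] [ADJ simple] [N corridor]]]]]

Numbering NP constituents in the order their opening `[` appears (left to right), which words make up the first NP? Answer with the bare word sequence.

no laboratory across your modern solution across our formal wooden document

The NP opening brackets appear, in order, over: "no laboratory across your modern solution across our formal wooden document"; "your modern solution across our formal wooden document"; "our formal wooden document"; "us"; "your simple corridor". The first one spans "no laboratory across your modern solution across our formal wooden document".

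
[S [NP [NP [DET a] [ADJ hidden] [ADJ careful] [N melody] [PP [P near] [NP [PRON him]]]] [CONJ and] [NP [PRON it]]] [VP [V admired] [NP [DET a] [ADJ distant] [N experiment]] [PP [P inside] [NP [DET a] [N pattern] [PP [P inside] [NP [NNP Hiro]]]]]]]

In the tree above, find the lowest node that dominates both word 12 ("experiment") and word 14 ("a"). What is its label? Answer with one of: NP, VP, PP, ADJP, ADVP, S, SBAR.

VP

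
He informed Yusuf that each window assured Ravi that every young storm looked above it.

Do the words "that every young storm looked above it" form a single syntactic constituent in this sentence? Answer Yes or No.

"that every young storm looked above it" is exactly the subordinate clause [SBAR that every young storm looked above it], a complete constituent.

Yes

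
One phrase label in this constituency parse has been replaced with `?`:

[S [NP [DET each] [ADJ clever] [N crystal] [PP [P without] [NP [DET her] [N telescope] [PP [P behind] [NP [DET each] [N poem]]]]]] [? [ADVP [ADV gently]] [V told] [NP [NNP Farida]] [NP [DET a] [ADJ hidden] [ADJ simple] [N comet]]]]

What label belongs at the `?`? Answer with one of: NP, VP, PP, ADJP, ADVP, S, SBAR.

The `?` node immediately contains: ADVP, V 'told', NP, NP. That is the internal structure of a verb phrase, so the label is VP.

VP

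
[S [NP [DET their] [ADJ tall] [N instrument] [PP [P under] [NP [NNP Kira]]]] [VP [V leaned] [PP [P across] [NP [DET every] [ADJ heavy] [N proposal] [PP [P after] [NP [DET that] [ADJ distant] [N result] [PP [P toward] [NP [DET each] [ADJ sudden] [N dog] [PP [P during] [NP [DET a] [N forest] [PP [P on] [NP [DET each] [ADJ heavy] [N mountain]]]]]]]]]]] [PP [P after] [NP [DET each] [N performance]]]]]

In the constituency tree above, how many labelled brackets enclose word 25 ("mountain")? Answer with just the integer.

13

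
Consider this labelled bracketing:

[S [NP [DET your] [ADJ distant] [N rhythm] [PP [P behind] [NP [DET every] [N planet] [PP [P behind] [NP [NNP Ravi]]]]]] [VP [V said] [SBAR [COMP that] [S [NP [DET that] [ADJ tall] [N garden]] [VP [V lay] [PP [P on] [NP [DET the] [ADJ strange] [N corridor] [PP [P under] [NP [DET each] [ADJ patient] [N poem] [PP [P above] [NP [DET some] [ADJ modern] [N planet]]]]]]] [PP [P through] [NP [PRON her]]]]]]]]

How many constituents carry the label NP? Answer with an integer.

The NP constituents are: [NP your distant rhythm behind every planet behind Ravi]; [NP every planet behind Ravi]; [NP Ravi]; [NP that tall garden]; [NP the strange corridor under each patient poem above some modern planet]; [NP each patient poem above some modern planet] …. Total: 8.

8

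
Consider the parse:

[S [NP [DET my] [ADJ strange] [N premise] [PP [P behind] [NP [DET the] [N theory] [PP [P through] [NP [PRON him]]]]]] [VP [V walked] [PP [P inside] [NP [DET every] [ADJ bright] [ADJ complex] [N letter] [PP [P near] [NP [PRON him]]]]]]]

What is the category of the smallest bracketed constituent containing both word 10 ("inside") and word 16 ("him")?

PP

The smallest bracket enclosing both words is [PP inside every bright complex letter near him], so the label is PP.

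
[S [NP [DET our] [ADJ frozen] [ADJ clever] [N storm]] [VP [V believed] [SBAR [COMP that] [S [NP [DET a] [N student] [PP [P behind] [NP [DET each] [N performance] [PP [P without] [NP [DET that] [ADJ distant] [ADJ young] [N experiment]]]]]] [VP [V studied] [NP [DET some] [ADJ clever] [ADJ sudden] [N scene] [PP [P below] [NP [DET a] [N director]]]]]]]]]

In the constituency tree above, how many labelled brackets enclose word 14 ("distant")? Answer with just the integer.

The word sits inside ADJ, which is inside NP, inside PP, inside NP, inside PP, inside NP, inside S, inside SBAR, inside VP, inside S — 10 brackets in all.

10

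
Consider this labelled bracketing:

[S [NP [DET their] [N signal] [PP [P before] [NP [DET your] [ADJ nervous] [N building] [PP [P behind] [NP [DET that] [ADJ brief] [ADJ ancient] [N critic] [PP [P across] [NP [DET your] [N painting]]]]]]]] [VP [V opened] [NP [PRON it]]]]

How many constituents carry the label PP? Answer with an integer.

3

Listing each PP by its span: [PP before your nervous building behind that brief ancient critic across your painting]; [PP behind that brief ancient critic across your painting]; [PP across your painting] — that makes 3.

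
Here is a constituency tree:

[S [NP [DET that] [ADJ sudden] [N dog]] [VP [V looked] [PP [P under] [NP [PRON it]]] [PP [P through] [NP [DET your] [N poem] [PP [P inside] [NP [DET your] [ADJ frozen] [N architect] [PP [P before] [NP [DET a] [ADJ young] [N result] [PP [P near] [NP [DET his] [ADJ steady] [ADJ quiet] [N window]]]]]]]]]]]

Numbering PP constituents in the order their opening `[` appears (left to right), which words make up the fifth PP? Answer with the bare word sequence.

near his steady quiet window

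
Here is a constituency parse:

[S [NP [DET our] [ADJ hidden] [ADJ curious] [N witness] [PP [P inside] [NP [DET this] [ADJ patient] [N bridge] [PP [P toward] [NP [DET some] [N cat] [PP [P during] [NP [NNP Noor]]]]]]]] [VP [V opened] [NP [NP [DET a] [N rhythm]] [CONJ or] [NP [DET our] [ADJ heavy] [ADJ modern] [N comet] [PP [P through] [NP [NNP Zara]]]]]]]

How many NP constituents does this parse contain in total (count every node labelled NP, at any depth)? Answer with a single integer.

8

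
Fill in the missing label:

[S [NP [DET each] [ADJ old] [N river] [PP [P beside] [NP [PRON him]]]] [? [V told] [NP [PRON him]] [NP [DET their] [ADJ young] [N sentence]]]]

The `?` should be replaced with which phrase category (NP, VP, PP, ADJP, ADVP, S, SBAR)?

The `?` node immediately contains: V 'told', NP, NP. That is the internal structure of a verb phrase, so the label is VP.

VP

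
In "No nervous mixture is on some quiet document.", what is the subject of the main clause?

no nervous mixture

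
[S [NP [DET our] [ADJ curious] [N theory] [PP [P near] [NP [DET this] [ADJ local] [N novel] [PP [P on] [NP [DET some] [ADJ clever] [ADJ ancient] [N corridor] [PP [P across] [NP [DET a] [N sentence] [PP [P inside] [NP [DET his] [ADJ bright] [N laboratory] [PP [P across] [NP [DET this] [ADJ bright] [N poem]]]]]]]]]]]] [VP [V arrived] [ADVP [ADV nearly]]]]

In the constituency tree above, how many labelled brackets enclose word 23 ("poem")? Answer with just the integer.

13

Counting open brackets not yet closed at "poem": [S [NP [PP [NP [PP [NP [PP [NP [PP [NP [PP [NP [N = 13.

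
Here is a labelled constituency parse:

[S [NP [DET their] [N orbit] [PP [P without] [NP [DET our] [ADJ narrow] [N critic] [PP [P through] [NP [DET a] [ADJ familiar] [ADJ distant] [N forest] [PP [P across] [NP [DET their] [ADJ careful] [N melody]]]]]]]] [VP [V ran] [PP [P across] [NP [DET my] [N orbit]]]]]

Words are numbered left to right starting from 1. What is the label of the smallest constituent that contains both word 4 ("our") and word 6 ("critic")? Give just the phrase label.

NP

Both words fall inside [NP our narrow critic through a familiar distant forest across their careful melody] (words 4–15), and no smaller constituent contains them both. Label: NP.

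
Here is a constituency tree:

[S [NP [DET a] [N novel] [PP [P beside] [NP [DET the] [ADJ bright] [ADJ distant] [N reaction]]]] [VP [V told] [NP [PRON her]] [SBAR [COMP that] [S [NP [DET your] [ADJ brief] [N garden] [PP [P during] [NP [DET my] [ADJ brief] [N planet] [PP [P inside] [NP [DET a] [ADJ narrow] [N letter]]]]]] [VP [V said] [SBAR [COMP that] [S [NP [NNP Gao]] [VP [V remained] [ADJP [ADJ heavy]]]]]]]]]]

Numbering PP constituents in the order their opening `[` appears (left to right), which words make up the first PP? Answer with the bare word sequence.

beside the bright distant reaction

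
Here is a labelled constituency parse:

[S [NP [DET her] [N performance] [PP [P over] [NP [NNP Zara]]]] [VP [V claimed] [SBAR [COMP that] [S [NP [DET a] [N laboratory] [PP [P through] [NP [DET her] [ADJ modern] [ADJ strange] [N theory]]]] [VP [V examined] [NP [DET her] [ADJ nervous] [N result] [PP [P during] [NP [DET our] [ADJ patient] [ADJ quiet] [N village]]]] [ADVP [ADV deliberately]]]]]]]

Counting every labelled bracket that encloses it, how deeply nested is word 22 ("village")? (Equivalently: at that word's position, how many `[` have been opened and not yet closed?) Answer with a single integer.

9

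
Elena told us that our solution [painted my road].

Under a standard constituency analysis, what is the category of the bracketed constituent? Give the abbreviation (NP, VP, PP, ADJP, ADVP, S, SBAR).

VP

The span is built around the verb "painted" — a verb phrase (VP).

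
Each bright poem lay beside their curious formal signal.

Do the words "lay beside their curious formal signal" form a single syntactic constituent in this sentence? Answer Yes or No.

Yes

The sequence corresponds to a single VP node — the verb phrase "lay beside their curious formal signal".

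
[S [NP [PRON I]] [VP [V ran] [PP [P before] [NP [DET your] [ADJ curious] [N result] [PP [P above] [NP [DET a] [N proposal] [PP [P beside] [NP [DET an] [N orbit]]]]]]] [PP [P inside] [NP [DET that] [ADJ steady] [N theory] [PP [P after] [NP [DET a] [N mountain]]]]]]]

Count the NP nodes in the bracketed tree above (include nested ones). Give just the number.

6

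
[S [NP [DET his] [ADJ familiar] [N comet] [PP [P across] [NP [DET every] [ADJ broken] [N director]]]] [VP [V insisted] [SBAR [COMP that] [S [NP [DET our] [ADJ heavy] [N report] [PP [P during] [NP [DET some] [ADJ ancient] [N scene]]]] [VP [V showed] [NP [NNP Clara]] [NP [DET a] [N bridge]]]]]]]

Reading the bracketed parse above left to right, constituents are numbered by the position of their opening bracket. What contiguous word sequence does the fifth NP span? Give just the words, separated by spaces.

Opening `[NP` markers occur at word positions 1, 5, 10, 14, 18, 19; the fifth of these opens the constituent [NP Clara].

Clara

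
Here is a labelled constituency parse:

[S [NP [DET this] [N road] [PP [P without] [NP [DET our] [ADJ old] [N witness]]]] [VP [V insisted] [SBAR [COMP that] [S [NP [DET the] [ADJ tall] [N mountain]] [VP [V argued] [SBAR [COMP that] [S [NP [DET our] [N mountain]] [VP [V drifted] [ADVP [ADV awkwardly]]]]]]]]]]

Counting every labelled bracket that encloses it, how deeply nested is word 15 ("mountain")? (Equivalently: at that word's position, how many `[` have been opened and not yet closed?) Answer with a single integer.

9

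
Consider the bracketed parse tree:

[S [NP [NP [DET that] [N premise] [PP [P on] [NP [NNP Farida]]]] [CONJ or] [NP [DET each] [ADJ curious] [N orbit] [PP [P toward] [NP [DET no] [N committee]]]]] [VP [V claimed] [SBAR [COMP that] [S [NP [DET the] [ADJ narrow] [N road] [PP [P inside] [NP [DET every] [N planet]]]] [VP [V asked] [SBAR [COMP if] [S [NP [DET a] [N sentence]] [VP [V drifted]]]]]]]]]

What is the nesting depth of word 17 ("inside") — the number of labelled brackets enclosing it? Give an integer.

7

The word sits inside P, which is inside PP, inside NP, inside S, inside SBAR, inside VP, inside S — 7 brackets in all.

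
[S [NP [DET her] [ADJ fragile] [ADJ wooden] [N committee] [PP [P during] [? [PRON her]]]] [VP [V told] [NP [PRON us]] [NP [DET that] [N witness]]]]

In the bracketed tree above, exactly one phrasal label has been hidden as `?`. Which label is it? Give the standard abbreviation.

NP

A constituent whose immediate children are PRON 'her' is a noun phrase: NP.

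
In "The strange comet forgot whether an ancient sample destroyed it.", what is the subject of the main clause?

the strange comet

In the main clause the verb is "forgot"; the NP preceding it, "the strange comet", is the subject.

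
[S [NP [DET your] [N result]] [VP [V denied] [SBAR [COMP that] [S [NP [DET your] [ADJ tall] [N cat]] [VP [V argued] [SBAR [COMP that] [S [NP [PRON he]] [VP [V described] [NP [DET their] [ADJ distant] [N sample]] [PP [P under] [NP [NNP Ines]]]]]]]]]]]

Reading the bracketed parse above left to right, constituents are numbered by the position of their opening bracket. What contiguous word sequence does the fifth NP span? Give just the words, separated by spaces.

In left-to-right order the NP constituents are "your result"; "your tall cat"; "he"; "their distant sample"; "Ines". Number 5 is "Ines".

Ines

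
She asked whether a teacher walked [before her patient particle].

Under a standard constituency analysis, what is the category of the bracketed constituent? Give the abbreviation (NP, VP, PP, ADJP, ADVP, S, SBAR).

PP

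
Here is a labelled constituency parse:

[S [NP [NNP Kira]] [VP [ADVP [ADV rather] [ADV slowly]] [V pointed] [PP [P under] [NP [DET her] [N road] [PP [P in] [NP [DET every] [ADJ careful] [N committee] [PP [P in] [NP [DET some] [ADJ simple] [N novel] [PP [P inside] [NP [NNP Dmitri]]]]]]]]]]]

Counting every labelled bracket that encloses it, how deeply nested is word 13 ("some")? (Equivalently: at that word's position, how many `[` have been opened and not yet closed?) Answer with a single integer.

Path from the root down to the word: S → VP → PP → NP → PP → NP → PP → NP → DET. That is 9 enclosing brackets.

9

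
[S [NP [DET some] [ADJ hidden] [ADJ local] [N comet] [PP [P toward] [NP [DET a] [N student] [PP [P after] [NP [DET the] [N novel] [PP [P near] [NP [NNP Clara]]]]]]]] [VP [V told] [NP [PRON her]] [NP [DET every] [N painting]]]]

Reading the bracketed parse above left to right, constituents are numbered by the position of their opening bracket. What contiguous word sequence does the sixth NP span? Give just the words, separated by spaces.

every painting

Opening `[NP` markers occur at word positions 1, 6, 9, 12, 14, 15; the sixth of these opens the constituent [NP every painting].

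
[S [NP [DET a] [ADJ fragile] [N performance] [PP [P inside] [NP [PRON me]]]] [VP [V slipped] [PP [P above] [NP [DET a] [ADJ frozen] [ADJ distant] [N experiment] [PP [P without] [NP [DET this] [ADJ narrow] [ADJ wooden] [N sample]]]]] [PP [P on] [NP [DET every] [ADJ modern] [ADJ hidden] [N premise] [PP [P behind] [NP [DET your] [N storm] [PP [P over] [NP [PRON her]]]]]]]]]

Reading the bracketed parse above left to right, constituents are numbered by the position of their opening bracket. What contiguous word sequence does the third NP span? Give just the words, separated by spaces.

In left-to-right order the NP constituents are "a fragile performance inside me"; "me"; "a frozen distant experiment without this narrow wooden sample"; "this narrow wooden sample"; "every modern hidden premise behind your storm over her"; "your storm over her"; "her". Number 3 is "a frozen distant experiment without this narrow wooden sample".

a frozen distant experiment without this narrow wooden sample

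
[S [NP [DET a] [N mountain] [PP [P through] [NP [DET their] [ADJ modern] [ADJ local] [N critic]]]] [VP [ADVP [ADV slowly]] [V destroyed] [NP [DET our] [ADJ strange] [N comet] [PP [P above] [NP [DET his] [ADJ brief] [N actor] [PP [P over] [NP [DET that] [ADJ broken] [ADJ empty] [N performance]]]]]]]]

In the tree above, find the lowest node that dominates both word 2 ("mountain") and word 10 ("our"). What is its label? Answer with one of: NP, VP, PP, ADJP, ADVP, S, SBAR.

S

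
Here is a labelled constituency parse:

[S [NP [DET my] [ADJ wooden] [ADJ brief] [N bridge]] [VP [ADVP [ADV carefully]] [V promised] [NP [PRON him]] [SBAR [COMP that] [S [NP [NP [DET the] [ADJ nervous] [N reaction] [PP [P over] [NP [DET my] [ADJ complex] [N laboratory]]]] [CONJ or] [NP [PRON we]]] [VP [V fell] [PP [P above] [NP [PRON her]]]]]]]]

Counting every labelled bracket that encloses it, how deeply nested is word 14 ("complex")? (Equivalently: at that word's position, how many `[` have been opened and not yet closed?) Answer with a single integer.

9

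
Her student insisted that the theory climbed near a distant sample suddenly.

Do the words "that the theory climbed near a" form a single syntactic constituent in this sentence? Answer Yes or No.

"that" belongs to the complementizer "that" while "a" belongs to the clause "the theory climbed near a distant sample suddenly"; a span that runs across that boundary is not a single phrase.

No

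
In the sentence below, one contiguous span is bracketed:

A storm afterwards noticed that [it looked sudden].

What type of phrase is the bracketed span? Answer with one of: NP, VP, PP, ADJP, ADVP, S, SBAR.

The bracketed span "it looked sudden" is headed by "looked", making it a clause (S).

S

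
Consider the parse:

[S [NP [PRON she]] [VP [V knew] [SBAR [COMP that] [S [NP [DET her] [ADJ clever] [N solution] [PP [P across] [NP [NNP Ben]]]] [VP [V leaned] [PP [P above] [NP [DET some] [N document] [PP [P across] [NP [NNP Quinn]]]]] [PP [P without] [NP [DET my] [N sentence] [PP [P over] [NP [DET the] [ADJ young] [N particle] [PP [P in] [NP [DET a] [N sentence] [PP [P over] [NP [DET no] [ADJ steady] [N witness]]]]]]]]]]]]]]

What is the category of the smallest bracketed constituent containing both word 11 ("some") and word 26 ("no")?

VP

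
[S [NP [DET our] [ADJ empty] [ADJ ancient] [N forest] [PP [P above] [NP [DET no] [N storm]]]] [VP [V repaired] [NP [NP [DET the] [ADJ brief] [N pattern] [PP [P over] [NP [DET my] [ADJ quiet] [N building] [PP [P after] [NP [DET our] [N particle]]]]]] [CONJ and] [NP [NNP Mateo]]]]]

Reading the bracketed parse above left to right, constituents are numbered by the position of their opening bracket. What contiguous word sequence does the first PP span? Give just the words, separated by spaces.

Opening `[PP` markers occur at word positions 5, 12, 16; the first of these opens the constituent [PP above no storm].

above no storm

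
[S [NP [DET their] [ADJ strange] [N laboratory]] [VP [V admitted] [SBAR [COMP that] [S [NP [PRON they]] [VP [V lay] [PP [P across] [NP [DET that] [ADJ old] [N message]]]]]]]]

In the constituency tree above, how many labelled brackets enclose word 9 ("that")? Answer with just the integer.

8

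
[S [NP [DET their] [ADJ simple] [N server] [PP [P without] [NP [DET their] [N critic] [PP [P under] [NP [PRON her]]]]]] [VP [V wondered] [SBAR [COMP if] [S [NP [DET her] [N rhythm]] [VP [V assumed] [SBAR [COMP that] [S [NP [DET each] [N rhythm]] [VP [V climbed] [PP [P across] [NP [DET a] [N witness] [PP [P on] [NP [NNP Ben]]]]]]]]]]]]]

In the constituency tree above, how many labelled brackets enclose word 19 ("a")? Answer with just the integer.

11

Counting open brackets not yet closed at "a": [S [VP [SBAR [S [VP [SBAR [S [VP [PP [NP [DET = 11.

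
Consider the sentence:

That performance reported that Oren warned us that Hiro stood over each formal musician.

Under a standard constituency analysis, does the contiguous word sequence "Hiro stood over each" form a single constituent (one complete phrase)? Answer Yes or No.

No

"Hiro" belongs to the noun phrase "Hiro" while "each" belongs to the verb phrase "stood over each formal musician"; a span that runs across that boundary is not a single phrase.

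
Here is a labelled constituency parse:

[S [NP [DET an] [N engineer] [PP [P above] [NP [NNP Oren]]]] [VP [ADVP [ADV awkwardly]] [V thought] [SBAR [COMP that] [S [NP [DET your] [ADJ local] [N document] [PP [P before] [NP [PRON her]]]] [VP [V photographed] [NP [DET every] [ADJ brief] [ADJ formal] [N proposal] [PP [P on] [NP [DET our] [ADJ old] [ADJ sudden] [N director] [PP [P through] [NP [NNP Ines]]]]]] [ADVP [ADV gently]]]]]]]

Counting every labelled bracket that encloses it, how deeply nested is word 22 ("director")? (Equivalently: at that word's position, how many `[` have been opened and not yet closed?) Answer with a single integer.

9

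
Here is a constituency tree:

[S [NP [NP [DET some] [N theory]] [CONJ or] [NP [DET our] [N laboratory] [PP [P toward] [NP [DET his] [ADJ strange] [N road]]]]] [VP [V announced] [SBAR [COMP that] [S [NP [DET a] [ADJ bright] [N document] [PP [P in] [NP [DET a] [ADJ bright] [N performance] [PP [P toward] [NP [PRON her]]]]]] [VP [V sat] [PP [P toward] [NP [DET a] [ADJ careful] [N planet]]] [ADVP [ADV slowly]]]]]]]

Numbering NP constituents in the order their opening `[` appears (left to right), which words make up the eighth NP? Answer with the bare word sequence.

a careful planet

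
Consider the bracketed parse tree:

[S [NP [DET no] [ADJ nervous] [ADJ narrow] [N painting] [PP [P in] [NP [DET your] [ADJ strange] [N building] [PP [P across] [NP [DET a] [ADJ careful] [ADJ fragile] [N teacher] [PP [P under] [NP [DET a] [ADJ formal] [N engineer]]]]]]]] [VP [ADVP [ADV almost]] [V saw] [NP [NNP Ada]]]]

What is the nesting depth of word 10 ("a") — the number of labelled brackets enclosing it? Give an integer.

7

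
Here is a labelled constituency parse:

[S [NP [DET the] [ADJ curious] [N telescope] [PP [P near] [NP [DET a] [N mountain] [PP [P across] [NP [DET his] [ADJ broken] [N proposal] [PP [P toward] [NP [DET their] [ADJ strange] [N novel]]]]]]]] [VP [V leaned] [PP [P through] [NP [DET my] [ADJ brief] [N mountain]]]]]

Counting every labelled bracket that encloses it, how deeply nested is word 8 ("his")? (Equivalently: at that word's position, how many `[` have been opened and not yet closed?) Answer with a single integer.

7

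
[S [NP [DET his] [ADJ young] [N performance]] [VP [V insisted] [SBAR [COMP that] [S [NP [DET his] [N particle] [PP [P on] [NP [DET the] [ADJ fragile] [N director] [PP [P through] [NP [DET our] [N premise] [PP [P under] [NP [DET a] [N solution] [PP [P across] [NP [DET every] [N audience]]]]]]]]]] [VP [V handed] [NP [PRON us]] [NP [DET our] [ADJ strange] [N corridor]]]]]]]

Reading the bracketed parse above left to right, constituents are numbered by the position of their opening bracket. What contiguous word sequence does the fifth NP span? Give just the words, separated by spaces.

a solution across every audience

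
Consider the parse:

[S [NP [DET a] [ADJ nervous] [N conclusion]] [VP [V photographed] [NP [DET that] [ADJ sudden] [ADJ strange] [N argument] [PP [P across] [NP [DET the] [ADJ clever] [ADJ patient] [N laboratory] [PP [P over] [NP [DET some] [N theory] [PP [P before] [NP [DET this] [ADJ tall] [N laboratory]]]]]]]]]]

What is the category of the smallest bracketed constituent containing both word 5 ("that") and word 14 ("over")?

NP

Word 5 lies under S → VP → NP → DET; word 14 lies under S → VP → NP → PP → NP → PP → P. The lowest shared node is the NP.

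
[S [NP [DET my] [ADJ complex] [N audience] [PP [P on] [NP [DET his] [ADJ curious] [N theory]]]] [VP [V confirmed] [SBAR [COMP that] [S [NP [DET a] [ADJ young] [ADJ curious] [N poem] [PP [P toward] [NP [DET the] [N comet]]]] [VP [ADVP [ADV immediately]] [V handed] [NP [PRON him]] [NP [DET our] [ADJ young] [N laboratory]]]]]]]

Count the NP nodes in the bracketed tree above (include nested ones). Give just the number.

Listing each NP by its span: [NP my complex audience on his curious theory]; [NP his curious theory]; [NP a young curious poem toward the comet]; [NP the comet]; [NP him]; [NP our young laboratory] — that makes 6.

6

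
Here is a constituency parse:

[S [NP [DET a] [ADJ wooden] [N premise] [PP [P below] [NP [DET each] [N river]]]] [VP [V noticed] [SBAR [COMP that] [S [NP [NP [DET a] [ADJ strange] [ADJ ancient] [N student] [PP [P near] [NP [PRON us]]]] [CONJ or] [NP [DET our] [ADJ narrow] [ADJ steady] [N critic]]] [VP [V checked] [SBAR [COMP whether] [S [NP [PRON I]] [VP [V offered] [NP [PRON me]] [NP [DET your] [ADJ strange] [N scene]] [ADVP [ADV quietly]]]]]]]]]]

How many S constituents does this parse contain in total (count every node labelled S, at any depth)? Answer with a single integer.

3

The S constituents are: [S a wooden premise below each river noticed that a strange ancient student near us or our narrow steady critic checked whether I offered me your strange scene quietly]; [S a strange ancient student near us or our narrow steady critic checked whether I offered me your strange scene quietly]; [S I offered me your strange scene quietly]. Total: 3.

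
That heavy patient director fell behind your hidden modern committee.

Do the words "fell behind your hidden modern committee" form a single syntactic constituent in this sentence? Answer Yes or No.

Yes

The sequence corresponds to a single VP node — the verb phrase "fell behind your hidden modern committee".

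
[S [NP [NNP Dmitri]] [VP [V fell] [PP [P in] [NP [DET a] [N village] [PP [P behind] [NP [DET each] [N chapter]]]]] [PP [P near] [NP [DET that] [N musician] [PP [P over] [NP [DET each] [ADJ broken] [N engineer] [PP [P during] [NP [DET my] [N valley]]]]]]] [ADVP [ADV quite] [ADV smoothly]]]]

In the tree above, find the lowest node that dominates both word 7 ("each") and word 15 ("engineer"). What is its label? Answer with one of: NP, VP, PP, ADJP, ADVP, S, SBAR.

Both words fall inside [VP fell in a village behind each chapter near that musician over each broken engineer during my valley quite smoothly] (words 2–20), and no smaller constituent contains them both. Label: VP.

VP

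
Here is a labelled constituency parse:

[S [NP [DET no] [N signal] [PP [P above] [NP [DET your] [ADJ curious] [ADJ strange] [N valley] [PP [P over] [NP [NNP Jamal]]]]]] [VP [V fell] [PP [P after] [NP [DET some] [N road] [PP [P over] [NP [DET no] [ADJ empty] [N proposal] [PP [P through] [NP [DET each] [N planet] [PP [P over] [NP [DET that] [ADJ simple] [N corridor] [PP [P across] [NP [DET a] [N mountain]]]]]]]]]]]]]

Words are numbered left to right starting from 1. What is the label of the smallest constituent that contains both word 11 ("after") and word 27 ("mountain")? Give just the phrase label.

Both words fall inside [PP after some road over no empty proposal through each planet over that simple corridor across a mountain] (words 11–27), and no smaller constituent contains them both. Label: PP.

PP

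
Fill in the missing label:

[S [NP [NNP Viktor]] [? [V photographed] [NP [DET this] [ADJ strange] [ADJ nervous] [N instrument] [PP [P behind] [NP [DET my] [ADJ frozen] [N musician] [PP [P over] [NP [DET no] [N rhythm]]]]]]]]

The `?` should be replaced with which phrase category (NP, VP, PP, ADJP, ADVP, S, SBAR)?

VP

The `?` node immediately contains: V 'photographed', NP. That is the internal structure of a verb phrase, so the label is VP.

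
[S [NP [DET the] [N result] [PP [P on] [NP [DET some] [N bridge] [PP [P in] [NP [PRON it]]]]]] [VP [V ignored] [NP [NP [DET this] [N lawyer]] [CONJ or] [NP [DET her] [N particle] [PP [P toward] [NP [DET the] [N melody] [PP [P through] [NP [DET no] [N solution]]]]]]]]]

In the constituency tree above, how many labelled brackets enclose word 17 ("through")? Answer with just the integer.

8

Counting open brackets not yet closed at "through": [S [VP [NP [NP [PP [NP [PP [P = 8.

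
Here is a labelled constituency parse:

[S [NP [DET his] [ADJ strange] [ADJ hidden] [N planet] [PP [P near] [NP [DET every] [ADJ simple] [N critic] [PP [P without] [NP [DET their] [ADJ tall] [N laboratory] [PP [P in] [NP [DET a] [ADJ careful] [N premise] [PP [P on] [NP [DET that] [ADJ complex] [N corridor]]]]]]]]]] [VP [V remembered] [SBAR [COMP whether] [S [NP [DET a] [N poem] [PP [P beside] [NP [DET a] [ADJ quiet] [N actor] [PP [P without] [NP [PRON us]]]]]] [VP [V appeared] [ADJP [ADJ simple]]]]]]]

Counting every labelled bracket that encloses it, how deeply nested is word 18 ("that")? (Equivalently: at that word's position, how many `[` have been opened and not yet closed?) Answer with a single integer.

11

Counting open brackets not yet closed at "that": [S [NP [PP [NP [PP [NP [PP [NP [PP [NP [DET = 11.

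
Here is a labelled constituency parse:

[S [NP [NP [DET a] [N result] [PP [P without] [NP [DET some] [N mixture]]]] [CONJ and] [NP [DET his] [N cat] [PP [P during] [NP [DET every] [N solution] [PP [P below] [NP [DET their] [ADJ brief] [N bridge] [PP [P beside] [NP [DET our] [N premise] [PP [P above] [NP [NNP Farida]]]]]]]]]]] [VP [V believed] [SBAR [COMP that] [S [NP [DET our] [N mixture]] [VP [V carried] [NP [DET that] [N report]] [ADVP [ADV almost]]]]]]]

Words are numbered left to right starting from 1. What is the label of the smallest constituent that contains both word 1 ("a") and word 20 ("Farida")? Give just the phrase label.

NP

Both words fall inside [NP a result without some mixture and his cat during every solution below their brief bridge beside our premise above Farida] (words 1–20), and no smaller constituent contains them both. Label: NP.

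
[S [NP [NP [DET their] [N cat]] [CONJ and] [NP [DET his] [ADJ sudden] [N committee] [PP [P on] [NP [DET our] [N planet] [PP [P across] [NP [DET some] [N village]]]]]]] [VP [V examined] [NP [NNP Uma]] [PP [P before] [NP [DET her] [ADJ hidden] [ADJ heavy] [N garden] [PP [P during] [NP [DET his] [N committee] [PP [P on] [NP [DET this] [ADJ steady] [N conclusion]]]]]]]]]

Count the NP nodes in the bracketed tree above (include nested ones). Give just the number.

9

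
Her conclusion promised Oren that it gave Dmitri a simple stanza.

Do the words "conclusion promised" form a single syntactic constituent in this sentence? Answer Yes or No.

No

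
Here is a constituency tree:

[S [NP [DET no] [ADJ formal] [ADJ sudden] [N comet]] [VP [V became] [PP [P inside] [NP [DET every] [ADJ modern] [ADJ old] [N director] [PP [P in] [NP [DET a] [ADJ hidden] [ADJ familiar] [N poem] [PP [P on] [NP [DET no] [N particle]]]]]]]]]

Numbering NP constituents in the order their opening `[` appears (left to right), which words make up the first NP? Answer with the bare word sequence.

no formal sudden comet

In left-to-right order the NP constituents are "no formal sudden comet"; "every modern old director in a hidden familiar poem on no particle"; "a hidden familiar poem on no particle"; "no particle". Number 1 is "no formal sudden comet".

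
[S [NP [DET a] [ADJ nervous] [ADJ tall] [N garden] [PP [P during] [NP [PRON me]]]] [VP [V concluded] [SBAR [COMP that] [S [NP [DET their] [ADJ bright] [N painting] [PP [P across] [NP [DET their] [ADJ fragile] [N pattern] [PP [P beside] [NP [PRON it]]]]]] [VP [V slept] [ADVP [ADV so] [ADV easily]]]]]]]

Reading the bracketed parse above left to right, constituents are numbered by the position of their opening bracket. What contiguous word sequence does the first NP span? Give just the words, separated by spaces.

a nervous tall garden during me

Opening `[NP` markers occur at word positions 1, 6, 9, 13, 17; the first of these opens the constituent [NP a nervous tall garden during me].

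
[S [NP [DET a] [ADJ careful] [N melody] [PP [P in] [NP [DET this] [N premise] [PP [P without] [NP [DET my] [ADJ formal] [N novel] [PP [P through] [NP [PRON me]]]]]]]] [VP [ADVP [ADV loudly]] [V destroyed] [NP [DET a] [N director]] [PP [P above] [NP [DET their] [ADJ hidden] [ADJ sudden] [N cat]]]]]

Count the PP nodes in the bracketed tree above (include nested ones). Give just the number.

4

The PP constituents are: [PP in this premise without my formal novel through me]; [PP without my formal novel through me]; [PP through me]; [PP above their hidden sudden cat]. Total: 4.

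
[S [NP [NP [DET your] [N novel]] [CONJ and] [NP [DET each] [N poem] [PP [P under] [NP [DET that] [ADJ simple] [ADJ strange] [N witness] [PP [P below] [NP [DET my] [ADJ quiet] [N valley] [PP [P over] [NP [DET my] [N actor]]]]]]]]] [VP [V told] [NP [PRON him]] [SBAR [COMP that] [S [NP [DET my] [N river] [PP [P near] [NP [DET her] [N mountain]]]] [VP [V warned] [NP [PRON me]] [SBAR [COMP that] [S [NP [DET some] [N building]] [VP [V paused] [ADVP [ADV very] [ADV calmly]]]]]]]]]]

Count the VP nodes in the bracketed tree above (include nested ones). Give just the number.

3

The VP constituents are: [VP told him that my river near her mountain warned me that some building paused very calmly]; [VP warned me that some building paused very calmly]; [VP paused very calmly]. Total: 3.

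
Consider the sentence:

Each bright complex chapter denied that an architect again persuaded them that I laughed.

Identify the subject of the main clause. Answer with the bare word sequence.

In the main clause the verb is "denied"; the NP preceding it, "each bright complex chapter", is the subject.

each bright complex chapter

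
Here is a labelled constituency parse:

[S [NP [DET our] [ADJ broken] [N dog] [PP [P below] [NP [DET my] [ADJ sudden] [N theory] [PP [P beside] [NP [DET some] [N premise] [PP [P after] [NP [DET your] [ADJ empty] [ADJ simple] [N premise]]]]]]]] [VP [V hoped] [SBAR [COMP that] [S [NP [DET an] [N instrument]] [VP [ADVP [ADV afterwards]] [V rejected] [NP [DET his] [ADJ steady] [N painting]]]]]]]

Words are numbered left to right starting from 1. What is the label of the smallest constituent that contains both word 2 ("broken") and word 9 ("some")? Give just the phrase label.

NP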